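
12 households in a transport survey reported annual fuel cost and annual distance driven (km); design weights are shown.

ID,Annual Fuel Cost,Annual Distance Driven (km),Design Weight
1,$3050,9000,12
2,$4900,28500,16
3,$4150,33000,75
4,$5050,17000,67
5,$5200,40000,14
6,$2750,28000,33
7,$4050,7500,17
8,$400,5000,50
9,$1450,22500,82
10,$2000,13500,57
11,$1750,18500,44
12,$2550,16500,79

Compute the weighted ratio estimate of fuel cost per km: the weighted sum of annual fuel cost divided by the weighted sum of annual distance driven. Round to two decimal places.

Σ wᵢ·y = 3050×12 + 4900×16 + 4150×75 + 5050×67 + 5200×14 + 2750×33 + 4050×17 + 400×50 + 1450×82 + 2000×57 + 1750×44 + 2550×79
  = 36600 + 78400 + 311250 + 338350 + 72800 + 90750 + 68850 + 20000 + 118900 + 114000 + 77000 + 201450 = 1528350
Σ wᵢ·x = 9000×12 + 28500×16 + 33000×75 + 17000×67 + 40000×14 + 28000×33 + 7500×17 + 5000×50 + 22500×82 + 13500×57 + 18500×44 + 16500×79
  = 108000 + 456000 + 2475000 + 1139000 + 560000 + 924000 + 127500 + 250000 + 1845000 + 769500 + 814000 + 1303500 = 10771500
Ratio = 1528350 / 10771500 = 0.14188832

0.14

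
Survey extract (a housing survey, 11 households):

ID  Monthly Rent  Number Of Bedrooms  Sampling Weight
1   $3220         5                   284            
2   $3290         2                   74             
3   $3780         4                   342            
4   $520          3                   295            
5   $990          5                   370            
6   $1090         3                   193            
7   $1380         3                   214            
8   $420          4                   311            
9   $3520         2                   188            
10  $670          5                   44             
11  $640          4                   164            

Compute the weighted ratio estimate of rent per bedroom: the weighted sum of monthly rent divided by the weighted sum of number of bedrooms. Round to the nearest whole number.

469

Σ wᵢ·y = 3220×284 + 3290×74 + 3780×342 + 520×295 + 990×370 + 1090×193 + 1380×214 + 420×311 + 3520×188 + 670×44 + 640×164
  = 4402910
Σ wᵢ·x = 5×284 + 2×74 + 4×342 + 3×295 + 5×370 + 3×193 + 3×214 + 4×311 + 2×188 + 5×44 + 4×164
  = 9388
Ratio = 4402910 / 9388 = 468.9934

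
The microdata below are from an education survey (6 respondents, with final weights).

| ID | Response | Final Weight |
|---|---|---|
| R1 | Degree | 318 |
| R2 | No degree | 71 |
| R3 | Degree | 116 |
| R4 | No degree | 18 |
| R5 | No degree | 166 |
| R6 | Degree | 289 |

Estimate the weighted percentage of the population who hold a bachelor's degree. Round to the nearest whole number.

74

Sum of weights for 'Degree' = 318 + 116 + 289 = 723
Total weight = 978
Weighted proportion = 723 / 978 = 0.7392638 → 73.92638%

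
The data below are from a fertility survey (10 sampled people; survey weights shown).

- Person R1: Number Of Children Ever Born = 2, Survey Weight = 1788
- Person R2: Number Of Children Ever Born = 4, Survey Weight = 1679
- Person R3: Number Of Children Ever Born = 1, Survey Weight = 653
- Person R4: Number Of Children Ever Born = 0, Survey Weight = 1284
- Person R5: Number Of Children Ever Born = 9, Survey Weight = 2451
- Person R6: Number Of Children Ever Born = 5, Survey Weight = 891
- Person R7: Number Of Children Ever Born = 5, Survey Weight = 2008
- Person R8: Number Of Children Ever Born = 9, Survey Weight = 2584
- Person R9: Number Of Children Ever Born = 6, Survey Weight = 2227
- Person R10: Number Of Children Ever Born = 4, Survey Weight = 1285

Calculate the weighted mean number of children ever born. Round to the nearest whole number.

5

Weighted sum = 2×1788 + 4×1679 + 1×653 + 0×1284 + 9×2451 + 5×891 + 5×2008 + 9×2584 + 6×2227 + 4×1285
  = 89257
Sum of weights = 16850
Weighted mean = 89257 / 16850 = 5.2971513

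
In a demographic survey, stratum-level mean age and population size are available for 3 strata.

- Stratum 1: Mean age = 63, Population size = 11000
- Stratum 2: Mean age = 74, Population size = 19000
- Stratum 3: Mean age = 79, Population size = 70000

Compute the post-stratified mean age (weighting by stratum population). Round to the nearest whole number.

76

Σ Nₕ·x̄ₕ = 63×11000 + 74×19000 + 79×70000
  = 693000 + 1406000 + 5530000 = 7629000
Σ Nₕ = 11000 + 19000 + 70000 = 100000
Overall mean = 7629000 / 100000 = 76.29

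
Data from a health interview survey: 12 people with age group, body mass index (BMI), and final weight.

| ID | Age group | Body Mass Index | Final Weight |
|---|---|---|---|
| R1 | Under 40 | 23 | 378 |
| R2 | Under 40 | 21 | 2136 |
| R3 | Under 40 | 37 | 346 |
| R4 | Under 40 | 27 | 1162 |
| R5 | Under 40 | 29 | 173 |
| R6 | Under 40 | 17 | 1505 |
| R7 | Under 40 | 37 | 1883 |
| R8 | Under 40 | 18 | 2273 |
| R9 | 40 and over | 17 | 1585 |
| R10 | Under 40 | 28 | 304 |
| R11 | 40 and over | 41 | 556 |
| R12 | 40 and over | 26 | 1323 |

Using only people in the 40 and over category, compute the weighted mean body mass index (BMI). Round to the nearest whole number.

24

40 and over rows: R9, R11, R12
Weighted sum = 17×1585 + 41×556 + 26×1323
  = 84139
Sum of weights = 1585 + 556 + 1323 = 3464
Weighted mean = 84139 / 3464 = 24.28955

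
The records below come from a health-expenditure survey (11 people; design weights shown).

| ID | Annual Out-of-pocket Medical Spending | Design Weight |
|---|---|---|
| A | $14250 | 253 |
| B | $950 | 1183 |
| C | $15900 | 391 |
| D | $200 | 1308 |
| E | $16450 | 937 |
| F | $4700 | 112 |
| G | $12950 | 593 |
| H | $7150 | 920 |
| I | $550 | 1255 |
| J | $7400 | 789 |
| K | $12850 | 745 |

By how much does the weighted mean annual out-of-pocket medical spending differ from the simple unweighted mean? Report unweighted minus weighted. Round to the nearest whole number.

Unweighted sum = 93350
Unweighted mean = 93350 / 11 = 8486.3636
Weighted sum = 57507100
Sum of weights = 253 + 1183 + 391 + 1308 + 937 + 112 + 593 + 920 + 1255 + 789 + 745 = 8486
Weighted mean = 57507100 / 8486 = 6776.7028
Difference (unweighted minus weighted) = 1709.6608

1710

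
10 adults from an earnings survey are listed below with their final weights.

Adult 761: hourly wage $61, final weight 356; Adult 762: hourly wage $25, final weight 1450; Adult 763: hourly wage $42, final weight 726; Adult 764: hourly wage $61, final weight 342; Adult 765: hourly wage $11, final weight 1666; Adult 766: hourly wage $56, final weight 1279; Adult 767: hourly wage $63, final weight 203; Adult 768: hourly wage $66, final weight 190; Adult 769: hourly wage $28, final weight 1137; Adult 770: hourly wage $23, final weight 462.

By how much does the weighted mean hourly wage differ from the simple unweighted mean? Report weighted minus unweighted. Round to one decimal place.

-9.4

Unweighted sum = 61 + 25 + 42 + 61 + 11 + 56 + 63 + 66 + 28 + 23 = 436
Unweighted mean = 436 / 10 = 43.6
Weighted sum = 61×356 + 25×1450 + 42×726 + 61×342 + 11×1666 + 56×1279 + 63×203 + 66×190 + 28×1137 + 23×462
  = 21716 + 36250 + 30492 + 20862 + 18326 + 71624 + 12789 + 12540 + 31836 + 10626 = 267061
Sum of weights = 7811
Weighted mean = 267061 / 7811 = 34.190373
Difference (weighted minus unweighted) = -9.4096274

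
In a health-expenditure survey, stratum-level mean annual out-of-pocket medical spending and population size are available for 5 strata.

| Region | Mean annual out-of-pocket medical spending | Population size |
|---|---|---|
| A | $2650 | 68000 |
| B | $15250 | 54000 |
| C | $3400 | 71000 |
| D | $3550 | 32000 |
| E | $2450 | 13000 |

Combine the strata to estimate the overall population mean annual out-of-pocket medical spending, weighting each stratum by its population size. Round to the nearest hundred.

5800

Σ Nₕ·x̄ₕ = 2650×68000 + 15250×54000 + 3400×71000 + 3550×32000 + 2450×13000
  = 1390550000
Σ Nₕ = 68000 + 54000 + 71000 + 32000 + 13000 = 238000
Overall mean = 1390550000 / 238000 = 5842.6471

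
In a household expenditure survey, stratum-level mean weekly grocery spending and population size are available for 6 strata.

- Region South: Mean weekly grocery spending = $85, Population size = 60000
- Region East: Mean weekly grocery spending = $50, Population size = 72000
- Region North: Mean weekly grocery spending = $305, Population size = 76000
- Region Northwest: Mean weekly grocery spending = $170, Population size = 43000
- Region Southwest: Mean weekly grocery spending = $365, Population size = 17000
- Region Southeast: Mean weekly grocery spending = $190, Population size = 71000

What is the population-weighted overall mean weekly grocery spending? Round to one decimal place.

Σ Nₕ·x̄ₕ = 85×60000 + 50×72000 + 305×76000 + 170×43000 + 365×17000 + 190×71000
  = 5100000 + 3600000 + 23180000 + 7310000 + 6205000 + 13490000 = 58885000
Σ Nₕ = 339000
Overall mean = 58885000 / 339000 = 173.70206

173.7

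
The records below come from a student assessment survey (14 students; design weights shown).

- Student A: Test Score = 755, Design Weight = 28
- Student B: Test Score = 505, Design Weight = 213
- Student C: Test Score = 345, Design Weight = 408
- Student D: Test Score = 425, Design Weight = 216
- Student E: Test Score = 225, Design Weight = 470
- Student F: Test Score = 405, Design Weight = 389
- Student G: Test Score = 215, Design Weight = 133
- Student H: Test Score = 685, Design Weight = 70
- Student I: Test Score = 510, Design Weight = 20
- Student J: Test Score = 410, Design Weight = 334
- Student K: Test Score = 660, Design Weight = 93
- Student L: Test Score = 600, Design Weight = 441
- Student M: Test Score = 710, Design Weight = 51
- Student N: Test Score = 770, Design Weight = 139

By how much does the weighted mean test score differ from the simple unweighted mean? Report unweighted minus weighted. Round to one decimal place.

77.3

Unweighted sum = 7220
Unweighted mean = 7220 / 14 = 515.71429
Weighted sum = 1317465
Sum of weights = 3005
Weighted mean = 1317465 / 3005 = 438.42429
Difference (unweighted minus weighted) = 77.289993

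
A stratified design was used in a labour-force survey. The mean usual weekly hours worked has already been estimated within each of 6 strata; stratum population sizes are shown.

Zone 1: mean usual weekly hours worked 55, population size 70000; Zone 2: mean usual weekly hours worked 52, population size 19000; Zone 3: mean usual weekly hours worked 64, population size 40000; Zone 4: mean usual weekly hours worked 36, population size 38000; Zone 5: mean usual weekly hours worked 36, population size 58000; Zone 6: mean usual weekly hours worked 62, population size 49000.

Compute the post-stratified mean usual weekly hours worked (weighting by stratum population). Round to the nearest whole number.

Σ Nₕ·x̄ₕ = 55×70000 + 52×19000 + 64×40000 + 36×38000 + 36×58000 + 62×49000
  = 3850000 + 988000 + 2560000 + 1368000 + 2088000 + 3038000 = 13892000
Σ Nₕ = 70000 + 19000 + 40000 + 38000 + 58000 + 49000 = 274000
Overall mean = 13892000 / 274000 = 50.70073

51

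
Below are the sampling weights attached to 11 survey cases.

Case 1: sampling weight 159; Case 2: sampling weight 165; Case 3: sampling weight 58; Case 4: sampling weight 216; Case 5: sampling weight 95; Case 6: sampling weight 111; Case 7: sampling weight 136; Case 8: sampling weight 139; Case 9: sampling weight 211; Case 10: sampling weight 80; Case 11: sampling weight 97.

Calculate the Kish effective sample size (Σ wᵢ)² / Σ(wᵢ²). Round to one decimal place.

9.7

Σ wᵢ = 1467
Σ wᵢ² = 222019
n_eff = 1467² / 222019 = 2152089 / 222019 = 9.693265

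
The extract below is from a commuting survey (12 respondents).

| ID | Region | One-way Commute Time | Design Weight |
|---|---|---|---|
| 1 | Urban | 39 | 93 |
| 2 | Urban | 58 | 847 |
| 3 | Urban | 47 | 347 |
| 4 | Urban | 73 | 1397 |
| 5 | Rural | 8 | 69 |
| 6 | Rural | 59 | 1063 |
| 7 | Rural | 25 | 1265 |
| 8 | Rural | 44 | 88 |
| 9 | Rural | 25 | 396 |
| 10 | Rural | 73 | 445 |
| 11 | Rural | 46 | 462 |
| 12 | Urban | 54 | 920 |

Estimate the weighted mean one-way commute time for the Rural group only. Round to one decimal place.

42.9

Rural rows: 5, 6, 7, 8, 9, 10, 11
Weighted sum = 8×69 + 59×1063 + 25×1265 + 44×88 + 25×396 + 73×445 + 46×462
  = 162403
Sum of weights = 69 + 1063 + 1265 + 88 + 396 + 445 + 462 = 3788
Weighted mean = 162403 / 3788 = 42.87302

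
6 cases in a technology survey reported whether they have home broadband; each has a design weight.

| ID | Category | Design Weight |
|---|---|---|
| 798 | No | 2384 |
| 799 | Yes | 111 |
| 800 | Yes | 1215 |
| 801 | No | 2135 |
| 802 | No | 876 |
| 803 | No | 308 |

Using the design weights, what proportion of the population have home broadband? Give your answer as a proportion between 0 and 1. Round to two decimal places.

Sum of weights for 'Yes' = 111 + 1215 = 1326
Total weight = 2384 + 111 + 1215 + 2135 + 876 + 308 = 7029
Weighted proportion = 1326 / 7029 = 0.18864703

0.19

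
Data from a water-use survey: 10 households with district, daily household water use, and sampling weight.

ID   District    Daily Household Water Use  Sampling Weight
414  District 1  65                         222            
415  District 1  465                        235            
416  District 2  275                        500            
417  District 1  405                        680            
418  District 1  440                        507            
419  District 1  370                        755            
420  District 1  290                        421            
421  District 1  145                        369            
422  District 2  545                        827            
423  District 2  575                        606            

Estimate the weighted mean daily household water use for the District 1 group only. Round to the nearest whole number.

District 1 rows: 414, 415, 417, 418, 419, 420, 421
Weighted sum = 65×222 + 465×235 + 405×680 + 440×507 + 370×755 + 290×421 + 145×369
  = 14430 + 109275 + 275400 + 223080 + 279350 + 122090 + 53505 = 1077130
Sum of weights = 222 + 235 + 680 + 507 + 755 + 421 + 369 = 3189
Weighted mean = 1077130 / 3189 = 337.76419

338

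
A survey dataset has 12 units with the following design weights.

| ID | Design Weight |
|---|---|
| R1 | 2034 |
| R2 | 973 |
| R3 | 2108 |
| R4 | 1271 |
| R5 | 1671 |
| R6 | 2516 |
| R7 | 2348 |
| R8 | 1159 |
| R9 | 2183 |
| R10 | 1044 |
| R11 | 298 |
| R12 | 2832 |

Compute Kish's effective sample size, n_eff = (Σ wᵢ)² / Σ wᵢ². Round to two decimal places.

Σ wᵢ = 20437
Σ wᵢ² = 41086325
n_eff = 20437² / 41086325 = 417670969 / 41086325 = 10.165693

10.17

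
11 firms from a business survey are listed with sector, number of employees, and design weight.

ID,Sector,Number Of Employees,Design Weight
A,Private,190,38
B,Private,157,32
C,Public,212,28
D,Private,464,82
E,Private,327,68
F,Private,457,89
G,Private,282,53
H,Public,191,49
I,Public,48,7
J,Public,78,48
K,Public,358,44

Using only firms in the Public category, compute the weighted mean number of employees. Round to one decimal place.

199.6

Public rows: C, H, I, J, K
Weighted sum = 212×28 + 191×49 + 48×7 + 78×48 + 358×44
  = 5936 + 9359 + 336 + 3744 + 15752 = 35127
Sum of weights = 28 + 49 + 7 + 48 + 44 = 176
Weighted mean = 35127 / 176 = 199.58523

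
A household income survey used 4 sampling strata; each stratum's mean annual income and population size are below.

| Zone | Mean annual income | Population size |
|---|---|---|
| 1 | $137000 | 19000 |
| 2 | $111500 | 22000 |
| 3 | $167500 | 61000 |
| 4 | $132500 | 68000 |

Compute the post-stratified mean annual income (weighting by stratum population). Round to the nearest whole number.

Σ Nₕ·x̄ₕ = 137000×19000 + 111500×22000 + 167500×61000 + 132500×68000
  = 24283500000
Σ Nₕ = 19000 + 22000 + 61000 + 68000 = 170000
Overall mean = 24283500000 / 170000 = 142844.12

142844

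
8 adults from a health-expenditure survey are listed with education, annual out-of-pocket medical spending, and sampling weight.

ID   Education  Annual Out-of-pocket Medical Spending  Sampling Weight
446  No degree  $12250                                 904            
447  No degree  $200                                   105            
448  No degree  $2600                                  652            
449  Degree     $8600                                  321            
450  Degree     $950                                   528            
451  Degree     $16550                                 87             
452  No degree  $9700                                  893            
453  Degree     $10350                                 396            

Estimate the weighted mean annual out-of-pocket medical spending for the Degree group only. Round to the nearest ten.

Degree rows: 449, 450, 451, 453
Weighted sum = 8600×321 + 950×528 + 16550×87 + 10350×396
  = 8800650
Sum of weights = 321 + 528 + 87 + 396 = 1332
Weighted mean = 8800650 / 1332 = 6607.0946

6610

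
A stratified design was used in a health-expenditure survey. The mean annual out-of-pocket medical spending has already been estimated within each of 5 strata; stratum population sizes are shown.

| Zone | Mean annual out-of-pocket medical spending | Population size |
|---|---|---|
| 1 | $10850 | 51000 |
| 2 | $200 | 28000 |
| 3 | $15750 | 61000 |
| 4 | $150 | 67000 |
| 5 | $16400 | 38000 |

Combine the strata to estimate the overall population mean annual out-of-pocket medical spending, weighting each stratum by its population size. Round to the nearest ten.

Σ Nₕ·x̄ₕ = 10850×51000 + 200×28000 + 15750×61000 + 150×67000 + 16400×38000
  = 553350000 + 5600000 + 960750000 + 10050000 + 623200000 = 2152950000
Σ Nₕ = 51000 + 28000 + 61000 + 67000 + 38000 = 245000
Overall mean = 2152950000 / 245000 = 8787.551

8790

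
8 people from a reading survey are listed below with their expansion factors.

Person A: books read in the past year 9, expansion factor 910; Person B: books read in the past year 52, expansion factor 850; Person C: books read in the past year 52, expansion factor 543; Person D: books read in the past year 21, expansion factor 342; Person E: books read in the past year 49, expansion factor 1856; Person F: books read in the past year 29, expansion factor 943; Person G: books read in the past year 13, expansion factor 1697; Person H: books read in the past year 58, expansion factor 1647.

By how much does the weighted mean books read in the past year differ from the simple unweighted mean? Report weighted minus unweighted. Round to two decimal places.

Unweighted sum = 9 + 52 + 52 + 21 + 49 + 29 + 13 + 58 = 283
Unweighted mean = 283 / 8 = 35.375
Weighted sum = 323686
Sum of weights = 910 + 850 + 543 + 342 + 1856 + 943 + 1697 + 1647 = 8788
Weighted mean = 323686 / 8788 = 36.832726
Difference (weighted minus unweighted) = 1.4577264

1.46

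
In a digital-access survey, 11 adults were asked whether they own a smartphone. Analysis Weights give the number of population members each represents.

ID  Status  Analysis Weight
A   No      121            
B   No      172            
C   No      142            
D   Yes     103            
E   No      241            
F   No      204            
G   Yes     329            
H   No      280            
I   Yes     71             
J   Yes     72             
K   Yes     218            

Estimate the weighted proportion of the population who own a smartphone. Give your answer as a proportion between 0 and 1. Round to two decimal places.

Sum of weights for 'Yes' = 103 + 329 + 71 + 72 + 218 = 793
Total weight = 121 + 172 + 142 + 103 + 241 + 204 + 329 + 280 + 71 + 72 + 218 = 1953
Weighted proportion = 793 / 1953 = 0.40604199

0.41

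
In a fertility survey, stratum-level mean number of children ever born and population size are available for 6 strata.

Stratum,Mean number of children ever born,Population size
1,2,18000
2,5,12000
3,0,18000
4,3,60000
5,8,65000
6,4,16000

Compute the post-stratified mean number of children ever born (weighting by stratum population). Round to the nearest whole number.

Σ Nₕ·x̄ₕ = 2×18000 + 5×12000 + 0×18000 + 3×60000 + 8×65000 + 4×16000
  = 860000
Σ Nₕ = 18000 + 12000 + 18000 + 60000 + 65000 + 16000 = 189000
Overall mean = 860000 / 189000 = 4.5502646

5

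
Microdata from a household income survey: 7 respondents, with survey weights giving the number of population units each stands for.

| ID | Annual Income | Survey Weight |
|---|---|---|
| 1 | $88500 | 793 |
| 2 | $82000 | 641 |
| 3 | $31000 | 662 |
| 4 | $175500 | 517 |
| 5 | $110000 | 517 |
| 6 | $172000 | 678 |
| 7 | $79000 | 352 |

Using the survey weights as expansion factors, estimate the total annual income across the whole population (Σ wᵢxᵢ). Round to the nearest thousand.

435292000

Weighted total = 88500×793 + 82000×641 + 31000×662 + 175500×517 + 110000×517 + 172000×678 + 79000×352
  = 70180500 + 52562000 + 20522000 + 90733500 + 56870000 + 116616000 + 27808000 = 435292000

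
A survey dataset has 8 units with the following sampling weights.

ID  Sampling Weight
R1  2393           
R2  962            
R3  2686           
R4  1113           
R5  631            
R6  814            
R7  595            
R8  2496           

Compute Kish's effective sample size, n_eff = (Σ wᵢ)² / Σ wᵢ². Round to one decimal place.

6.0

Σ wᵢ = 2393 + 962 + 2686 + 1113 + 631 + 814 + 595 + 2496 = 11690
Σ wᵢ² = 5726449 + 925444 + 7214596 + 1238769 + 398161 + 662596 + 354025 + 6230016 = 22750056
n_eff = 11690² / 22750056 = 136656100 / 22750056 = 6.0068468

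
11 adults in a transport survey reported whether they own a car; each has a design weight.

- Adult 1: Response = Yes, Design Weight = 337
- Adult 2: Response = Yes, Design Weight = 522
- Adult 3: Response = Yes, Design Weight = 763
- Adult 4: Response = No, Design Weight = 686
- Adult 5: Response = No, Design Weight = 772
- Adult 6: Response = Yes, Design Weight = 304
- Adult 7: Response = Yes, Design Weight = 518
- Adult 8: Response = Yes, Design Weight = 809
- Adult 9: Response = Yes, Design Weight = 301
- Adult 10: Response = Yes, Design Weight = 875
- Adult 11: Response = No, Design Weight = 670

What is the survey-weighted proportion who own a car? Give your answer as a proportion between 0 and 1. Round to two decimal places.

0.68

Sum of weights for 'Yes' = 337 + 522 + 763 + 304 + 518 + 809 + 301 + 875 = 4429
Total weight = 337 + 522 + 763 + 686 + 772 + 304 + 518 + 809 + 301 + 875 + 670 = 6557
Weighted proportion = 4429 / 6557 = 0.67546134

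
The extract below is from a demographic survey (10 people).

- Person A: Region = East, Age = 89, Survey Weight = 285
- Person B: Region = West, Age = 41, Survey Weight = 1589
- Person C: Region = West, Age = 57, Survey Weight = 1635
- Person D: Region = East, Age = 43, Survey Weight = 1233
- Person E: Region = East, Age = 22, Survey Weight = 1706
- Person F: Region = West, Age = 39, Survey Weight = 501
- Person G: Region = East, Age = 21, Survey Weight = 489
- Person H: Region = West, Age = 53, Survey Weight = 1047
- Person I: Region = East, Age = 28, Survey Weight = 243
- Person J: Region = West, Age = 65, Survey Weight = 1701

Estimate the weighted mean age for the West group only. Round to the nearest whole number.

West rows: B, C, F, H, J
Weighted sum = 41×1589 + 57×1635 + 39×501 + 53×1047 + 65×1701
  = 65149 + 93195 + 19539 + 55491 + 110565 = 343939
Sum of weights = 1589 + 1635 + 501 + 1047 + 1701 = 6473
Weighted mean = 343939 / 6473 = 53.134404

53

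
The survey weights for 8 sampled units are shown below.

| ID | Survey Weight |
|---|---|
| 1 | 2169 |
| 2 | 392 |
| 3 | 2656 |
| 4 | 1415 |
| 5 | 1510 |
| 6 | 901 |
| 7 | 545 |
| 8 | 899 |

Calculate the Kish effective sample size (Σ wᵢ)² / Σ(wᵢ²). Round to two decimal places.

6.07

Σ wᵢ = 10487
Σ wᵢ² = 4704561 + 153664 + 7054336 + 2002225 + 2280100 + 811801 + 297025 + 808201 = 18111913
n_eff = 10487² / 18111913 = 109977169 / 18111913 = 6.0720902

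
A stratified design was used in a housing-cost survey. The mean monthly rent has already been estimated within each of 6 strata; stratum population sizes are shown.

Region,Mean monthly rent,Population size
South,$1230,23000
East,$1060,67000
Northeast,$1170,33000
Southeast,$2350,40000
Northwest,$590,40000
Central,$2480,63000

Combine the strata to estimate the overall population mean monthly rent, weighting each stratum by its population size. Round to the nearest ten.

1550

Σ Nₕ·x̄ₕ = 1230×23000 + 1060×67000 + 1170×33000 + 2350×40000 + 590×40000 + 2480×63000
  = 28290000 + 71020000 + 38610000 + 94000000 + 23600000 + 156240000 = 411760000
Σ Nₕ = 266000
Overall mean = 411760000 / 266000 = 1547.9699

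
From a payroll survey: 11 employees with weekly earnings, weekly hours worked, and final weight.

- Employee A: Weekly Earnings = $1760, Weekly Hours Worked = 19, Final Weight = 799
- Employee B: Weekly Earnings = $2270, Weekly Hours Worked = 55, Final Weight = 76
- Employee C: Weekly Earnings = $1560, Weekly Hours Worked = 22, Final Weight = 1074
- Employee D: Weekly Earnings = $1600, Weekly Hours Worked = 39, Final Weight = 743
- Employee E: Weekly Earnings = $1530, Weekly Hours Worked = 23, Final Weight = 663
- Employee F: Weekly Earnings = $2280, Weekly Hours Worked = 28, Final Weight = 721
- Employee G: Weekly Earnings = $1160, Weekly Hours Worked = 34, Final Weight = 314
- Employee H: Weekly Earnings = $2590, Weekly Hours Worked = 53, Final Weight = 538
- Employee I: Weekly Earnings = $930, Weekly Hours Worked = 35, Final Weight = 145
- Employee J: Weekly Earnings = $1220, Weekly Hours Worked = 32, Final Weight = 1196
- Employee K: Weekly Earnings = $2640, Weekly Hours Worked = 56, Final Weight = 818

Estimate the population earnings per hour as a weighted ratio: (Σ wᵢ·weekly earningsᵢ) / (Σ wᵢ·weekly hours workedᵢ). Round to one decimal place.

Σ wᵢ·y = 1760×799 + 2270×76 + 1560×1074 + 1600×743 + 1530×663 + 2280×721 + 1160×314 + 2590×538 + 930×145 + 1220×1196 + 2640×818
  = 12612420
Σ wᵢ·x = 19×799 + 55×76 + 22×1074 + 39×743 + 23×663 + 28×721 + 34×314 + 53×538 + 35×145 + 32×1196 + 56×818
  = 235748
Ratio = 12612420 / 235748 = 53.499584

53.5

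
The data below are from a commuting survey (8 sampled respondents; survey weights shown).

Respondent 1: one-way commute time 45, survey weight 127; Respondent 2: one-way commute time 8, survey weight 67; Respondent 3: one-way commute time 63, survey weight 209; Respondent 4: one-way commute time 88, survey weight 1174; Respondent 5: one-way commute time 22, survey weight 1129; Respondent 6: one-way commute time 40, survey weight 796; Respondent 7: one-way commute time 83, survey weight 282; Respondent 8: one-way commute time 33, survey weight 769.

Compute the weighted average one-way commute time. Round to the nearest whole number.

Weighted sum = 45×127 + 8×67 + 63×209 + 88×1174 + 22×1129 + 40×796 + 83×282 + 33×769
  = 5715 + 536 + 13167 + 103312 + 24838 + 31840 + 23406 + 25377 = 228191
Sum of weights = 127 + 67 + 209 + 1174 + 1129 + 796 + 282 + 769 = 4553
Weighted mean = 228191 / 4553 = 50.118823

50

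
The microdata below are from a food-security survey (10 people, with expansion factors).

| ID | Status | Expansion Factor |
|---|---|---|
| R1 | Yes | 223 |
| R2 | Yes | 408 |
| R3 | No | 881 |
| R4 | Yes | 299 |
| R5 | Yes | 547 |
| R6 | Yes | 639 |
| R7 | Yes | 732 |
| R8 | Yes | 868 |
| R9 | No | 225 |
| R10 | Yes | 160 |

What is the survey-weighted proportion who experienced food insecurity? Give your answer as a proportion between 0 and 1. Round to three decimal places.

Sum of weights for 'Yes' = 223 + 408 + 299 + 547 + 639 + 732 + 868 + 160 = 3876
Total weight = 223 + 408 + 881 + 299 + 547 + 639 + 732 + 868 + 225 + 160 = 4982
Weighted proportion = 3876 / 4982 = 0.7780008

0.778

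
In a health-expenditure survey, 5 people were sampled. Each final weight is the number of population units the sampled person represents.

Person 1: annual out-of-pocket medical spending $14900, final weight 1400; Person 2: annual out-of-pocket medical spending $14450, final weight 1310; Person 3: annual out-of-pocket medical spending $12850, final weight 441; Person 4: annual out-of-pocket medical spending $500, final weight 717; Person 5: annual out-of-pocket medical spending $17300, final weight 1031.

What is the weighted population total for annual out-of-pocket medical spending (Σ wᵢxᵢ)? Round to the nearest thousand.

63651000

Weighted total = 14900×1400 + 14450×1310 + 12850×441 + 500×717 + 17300×1031
  = 63651150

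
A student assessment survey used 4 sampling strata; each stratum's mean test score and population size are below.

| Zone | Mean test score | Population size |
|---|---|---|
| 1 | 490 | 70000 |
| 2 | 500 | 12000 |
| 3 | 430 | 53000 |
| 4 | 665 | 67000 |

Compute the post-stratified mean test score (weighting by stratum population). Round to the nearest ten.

530

Σ Nₕ·x̄ₕ = 490×70000 + 500×12000 + 430×53000 + 665×67000
  = 34300000 + 6000000 + 22790000 + 44555000 = 107645000
Σ Nₕ = 70000 + 12000 + 53000 + 67000 = 202000
Overall mean = 107645000 / 202000 = 532.89604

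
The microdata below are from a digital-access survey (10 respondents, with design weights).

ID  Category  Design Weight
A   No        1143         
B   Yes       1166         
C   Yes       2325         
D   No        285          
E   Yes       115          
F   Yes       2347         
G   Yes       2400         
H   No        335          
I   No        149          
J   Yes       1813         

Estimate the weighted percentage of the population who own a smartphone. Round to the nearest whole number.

84

Sum of weights for 'Yes' = 1166 + 2325 + 115 + 2347 + 2400 + 1813 = 10166
Total weight = 1143 + 1166 + 2325 + 285 + 115 + 2347 + 2400 + 335 + 149 + 1813 = 12078
Weighted proportion = 10166 / 12078 = 0.84169564 → 84.169564%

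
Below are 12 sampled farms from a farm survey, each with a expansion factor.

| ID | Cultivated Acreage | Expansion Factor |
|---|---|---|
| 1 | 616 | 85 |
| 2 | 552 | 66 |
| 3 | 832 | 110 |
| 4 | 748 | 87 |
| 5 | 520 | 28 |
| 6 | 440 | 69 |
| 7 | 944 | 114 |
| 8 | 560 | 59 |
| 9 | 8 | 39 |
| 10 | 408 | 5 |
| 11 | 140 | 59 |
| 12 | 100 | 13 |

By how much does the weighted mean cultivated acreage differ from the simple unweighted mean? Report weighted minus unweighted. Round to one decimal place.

Unweighted sum = 616 + 552 + 832 + 748 + 520 + 440 + 944 + 560 + 8 + 408 + 140 + 100 = 5868
Unweighted mean = 5868 / 12 = 489
Weighted sum = 616×85 + 552×66 + 832×110 + 748×87 + 520×28 + 440×69 + 944×114 + 560×59 + 8×39 + 408×5 + 140×59 + 100×13
  = 442876
Sum of weights = 85 + 66 + 110 + 87 + 28 + 69 + 114 + 59 + 39 + 5 + 59 + 13 = 734
Weighted mean = 442876 / 734 = 603.3733
Difference (weighted minus unweighted) = 114.3733

114.4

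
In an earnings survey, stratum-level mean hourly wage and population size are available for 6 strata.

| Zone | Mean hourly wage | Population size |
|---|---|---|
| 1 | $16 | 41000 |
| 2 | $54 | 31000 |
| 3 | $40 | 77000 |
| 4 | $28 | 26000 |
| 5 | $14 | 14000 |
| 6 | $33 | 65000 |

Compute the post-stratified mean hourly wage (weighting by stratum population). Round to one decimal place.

Σ Nₕ·x̄ₕ = 16×41000 + 54×31000 + 40×77000 + 28×26000 + 14×14000 + 33×65000
  = 8479000
Σ Nₕ = 254000
Overall mean = 8479000 / 254000 = 33.38189

33.4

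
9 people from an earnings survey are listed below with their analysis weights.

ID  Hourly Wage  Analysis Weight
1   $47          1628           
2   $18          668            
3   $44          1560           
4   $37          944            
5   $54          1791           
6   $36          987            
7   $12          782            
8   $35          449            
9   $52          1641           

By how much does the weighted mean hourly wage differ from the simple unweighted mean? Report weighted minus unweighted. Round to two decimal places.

Unweighted sum = 47 + 18 + 44 + 37 + 54 + 36 + 12 + 35 + 52 = 335
Unweighted mean = 335 / 9 = 37.222222
Weighted sum = 47×1628 + 18×668 + 44×1560 + 37×944 + 54×1791 + 36×987 + 12×782 + 35×449 + 52×1641
  = 76516 + 12024 + 68640 + 34928 + 96714 + 35532 + 9384 + 15715 + 85332 = 434785
Sum of weights = 1628 + 668 + 1560 + 944 + 1791 + 987 + 782 + 449 + 1641 = 10450
Weighted mean = 434785 / 10450 = 41.60622
Difference (weighted minus unweighted) = 4.3839979

4.38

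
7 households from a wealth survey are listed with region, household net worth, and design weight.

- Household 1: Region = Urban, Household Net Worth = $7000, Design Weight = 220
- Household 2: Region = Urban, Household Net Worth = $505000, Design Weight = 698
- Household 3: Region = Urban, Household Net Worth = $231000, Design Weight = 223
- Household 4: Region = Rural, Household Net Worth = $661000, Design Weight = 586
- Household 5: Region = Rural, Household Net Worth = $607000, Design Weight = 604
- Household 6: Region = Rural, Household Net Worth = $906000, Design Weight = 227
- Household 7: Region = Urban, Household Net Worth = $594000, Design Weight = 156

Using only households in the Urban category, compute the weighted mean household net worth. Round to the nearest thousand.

Urban rows: 1, 2, 3, 7
Weighted sum = 7000×220 + 505000×698 + 231000×223 + 594000×156
  = 1540000 + 352490000 + 51513000 + 92664000 = 498207000
Sum of weights = 1297
Weighted mean = 498207000 / 1297 = 384122.59

384000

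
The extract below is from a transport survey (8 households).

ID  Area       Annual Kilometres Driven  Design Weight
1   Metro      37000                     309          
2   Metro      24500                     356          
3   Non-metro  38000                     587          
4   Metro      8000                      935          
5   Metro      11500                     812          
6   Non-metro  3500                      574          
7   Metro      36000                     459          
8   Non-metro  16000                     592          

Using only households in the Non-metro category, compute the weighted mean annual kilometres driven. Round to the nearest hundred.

19300

Non-metro rows: 3, 6, 8
Weighted sum = 38000×587 + 3500×574 + 16000×592
  = 22306000 + 2009000 + 9472000 = 33787000
Sum of weights = 587 + 574 + 592 = 1753
Weighted mean = 33787000 / 1753 = 19273.816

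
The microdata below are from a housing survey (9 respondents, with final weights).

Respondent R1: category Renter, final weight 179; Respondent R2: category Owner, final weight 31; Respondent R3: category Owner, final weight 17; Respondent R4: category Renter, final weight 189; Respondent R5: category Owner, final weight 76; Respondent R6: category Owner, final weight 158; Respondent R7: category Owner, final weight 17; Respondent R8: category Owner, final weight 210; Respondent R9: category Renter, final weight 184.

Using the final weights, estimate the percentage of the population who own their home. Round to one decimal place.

48.0

Sum of weights for 'Owner' = 31 + 17 + 76 + 158 + 17 + 210 = 509
Total weight = 179 + 31 + 17 + 189 + 76 + 158 + 17 + 210 + 184 = 1061
Weighted proportion = 509 / 1061 = 0.4797361 → 47.97361%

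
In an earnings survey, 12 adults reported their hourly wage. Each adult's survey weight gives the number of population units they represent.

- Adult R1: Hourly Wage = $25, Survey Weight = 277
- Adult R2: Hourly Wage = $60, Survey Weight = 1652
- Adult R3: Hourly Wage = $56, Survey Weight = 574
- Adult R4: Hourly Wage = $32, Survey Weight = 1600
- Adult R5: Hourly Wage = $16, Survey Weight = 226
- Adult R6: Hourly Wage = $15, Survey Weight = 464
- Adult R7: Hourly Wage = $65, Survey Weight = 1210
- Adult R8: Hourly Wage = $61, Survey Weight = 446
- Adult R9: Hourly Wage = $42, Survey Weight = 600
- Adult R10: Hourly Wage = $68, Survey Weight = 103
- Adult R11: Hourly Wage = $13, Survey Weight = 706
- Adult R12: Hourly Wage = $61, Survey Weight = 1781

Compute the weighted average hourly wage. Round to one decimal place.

47.3

Weighted sum = 25×277 + 60×1652 + 56×574 + 32×1600 + 16×226 + 15×464 + 65×1210 + 61×446 + 42×600 + 68×103 + 13×706 + 61×1781
  = 455844
Sum of weights = 277 + 1652 + 574 + 1600 + 226 + 464 + 1210 + 446 + 600 + 103 + 706 + 1781 = 9639
Weighted mean = 455844 / 9639 = 47.291628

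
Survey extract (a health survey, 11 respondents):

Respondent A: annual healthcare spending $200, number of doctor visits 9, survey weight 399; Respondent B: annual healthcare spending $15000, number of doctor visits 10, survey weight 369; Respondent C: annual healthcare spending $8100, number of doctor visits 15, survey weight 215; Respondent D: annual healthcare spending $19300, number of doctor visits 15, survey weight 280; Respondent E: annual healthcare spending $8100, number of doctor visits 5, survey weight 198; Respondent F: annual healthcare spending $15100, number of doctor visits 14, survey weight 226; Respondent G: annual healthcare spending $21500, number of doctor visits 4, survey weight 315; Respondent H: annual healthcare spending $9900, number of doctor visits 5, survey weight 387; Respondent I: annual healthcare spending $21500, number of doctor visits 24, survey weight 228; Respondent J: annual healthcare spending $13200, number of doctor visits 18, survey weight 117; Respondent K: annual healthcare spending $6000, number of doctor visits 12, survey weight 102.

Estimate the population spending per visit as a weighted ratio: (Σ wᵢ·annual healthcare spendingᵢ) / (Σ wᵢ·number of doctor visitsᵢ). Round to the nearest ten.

1150

Σ wᵢ·y = 35438900
Σ wᵢ·x = 9×399 + 10×369 + 15×215 + 15×280 + 5×198 + 14×226 + 4×315 + 5×387 + 24×228 + 18×117 + 12×102
  = 3591 + 3690 + 3225 + 4200 + 990 + 3164 + 1260 + 1935 + 5472 + 2106 + 1224 = 30857
Ratio = 35438900 / 30857 = 1148.4882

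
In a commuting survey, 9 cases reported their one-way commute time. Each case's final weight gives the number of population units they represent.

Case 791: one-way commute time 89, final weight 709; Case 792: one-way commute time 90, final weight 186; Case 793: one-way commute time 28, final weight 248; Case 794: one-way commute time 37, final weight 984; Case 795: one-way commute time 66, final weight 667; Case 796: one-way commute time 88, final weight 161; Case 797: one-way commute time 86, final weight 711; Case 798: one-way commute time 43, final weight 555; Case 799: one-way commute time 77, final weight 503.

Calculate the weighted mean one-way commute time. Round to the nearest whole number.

65

Weighted sum = 89×709 + 90×186 + 28×248 + 37×984 + 66×667 + 88×161 + 86×711 + 43×555 + 77×503
  = 63101 + 16740 + 6944 + 36408 + 44022 + 14168 + 61146 + 23865 + 38731 = 305125
Sum of weights = 709 + 186 + 248 + 984 + 667 + 161 + 711 + 555 + 503 = 4724
Weighted mean = 305125 / 4724 = 64.59039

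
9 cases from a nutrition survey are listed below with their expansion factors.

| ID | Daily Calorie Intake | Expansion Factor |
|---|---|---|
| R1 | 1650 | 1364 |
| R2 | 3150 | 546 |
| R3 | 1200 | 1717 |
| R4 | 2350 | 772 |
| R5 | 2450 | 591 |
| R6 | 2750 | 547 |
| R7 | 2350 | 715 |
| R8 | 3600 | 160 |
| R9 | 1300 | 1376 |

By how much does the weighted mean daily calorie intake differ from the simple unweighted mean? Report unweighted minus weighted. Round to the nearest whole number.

Unweighted sum = 1650 + 3150 + 1200 + 2350 + 2450 + 2750 + 2350 + 3600 + 1300 = 20800
Unweighted mean = 20800 / 9 = 2311.1111
Weighted sum = 14842350
Sum of weights = 1364 + 546 + 1717 + 772 + 591 + 547 + 715 + 160 + 1376 = 7788
Weighted mean = 14842350 / 7788 = 1905.7974
Difference (unweighted minus weighted) = 405.31373

405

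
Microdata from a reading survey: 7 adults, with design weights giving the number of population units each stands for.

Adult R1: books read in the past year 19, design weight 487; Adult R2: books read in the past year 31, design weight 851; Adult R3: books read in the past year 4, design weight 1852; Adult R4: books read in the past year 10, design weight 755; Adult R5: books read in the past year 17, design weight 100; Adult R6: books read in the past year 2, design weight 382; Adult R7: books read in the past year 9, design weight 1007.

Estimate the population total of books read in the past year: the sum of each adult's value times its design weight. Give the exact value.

Weighted total = 19×487 + 31×851 + 4×1852 + 10×755 + 17×100 + 2×382 + 9×1007
  = 62119

62119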